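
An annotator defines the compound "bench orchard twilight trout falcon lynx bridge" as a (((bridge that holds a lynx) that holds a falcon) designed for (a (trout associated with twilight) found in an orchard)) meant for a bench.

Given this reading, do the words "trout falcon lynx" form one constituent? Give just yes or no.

The top-level split is [bench] [orchard twilight trout falcon lynx bridge]; the full structure is [bench [[orchard [twilight trout]] [falcon [lynx bridge]]]].
"trout falcon lynx" straddles a constituent boundary, so it is not a single unit.

no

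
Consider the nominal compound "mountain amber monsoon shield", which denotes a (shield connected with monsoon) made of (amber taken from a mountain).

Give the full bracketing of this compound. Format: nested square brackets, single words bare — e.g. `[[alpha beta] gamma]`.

[[mountain amber] [monsoon shield]]

The outermost head in the paraphrase is "shield" (specifically "monsoon shield"), modified by "mountain amber".
Inside "mountain amber": head "amber", modifier "mountain".
Inside "monsoon shield": head "shield", modifier "monsoon".
So the structure is [[mountain amber] [monsoon shield]].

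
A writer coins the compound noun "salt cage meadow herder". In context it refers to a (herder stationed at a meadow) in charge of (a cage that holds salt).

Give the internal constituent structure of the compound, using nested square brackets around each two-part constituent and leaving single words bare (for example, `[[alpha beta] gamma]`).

Overall it is a kind of herder (specifically "meadow herder"); the modifier is "salt cage".
Inside "salt cage": head "cage", modifier "salt".
Inside "meadow herder": head "herder", modifier "meadow".
So the structure is [[salt cage] [meadow herder]].

[[salt cage] [meadow herder]]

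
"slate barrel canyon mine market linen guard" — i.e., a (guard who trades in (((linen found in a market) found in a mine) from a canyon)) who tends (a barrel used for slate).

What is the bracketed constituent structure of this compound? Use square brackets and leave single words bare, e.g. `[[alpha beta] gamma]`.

[[slate barrel] [[canyon [mine [market linen]]] guard]]

Whole compound: head "guard" (specifically "canyon mine market linen guard"), modifier "slate barrel".
"slate barrel" → head "barrel", modifier "slate".
"canyon mine market linen guard" → head "guard", modifier "canyon mine market linen".
"canyon mine market linen" → head "linen" (specifically "mine market linen"), modifier "canyon".
"mine market linen" → head "linen" (specifically "market linen"), modifier "mine".
"market linen" → head "linen", modifier "market".
Putting it together: [[slate barrel] [[canyon [mine [market linen]]] guard]].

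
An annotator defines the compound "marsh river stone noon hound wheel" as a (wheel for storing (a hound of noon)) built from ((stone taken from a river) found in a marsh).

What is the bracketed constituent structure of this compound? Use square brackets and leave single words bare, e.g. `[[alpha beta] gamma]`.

[[marsh [river stone]] [[noon hound] wheel]]

Whole compound: head "wheel" (specifically "noon hound wheel"), modifier "marsh river stone".
Inside "marsh river stone": head "stone" (specifically "river stone"), modifier "marsh".
Inside "river stone": head "stone", modifier "river".
Inside "noon hound wheel": head "wheel", modifier "noon hound".
Inside "noon hound": head "hound", modifier "noon".
Putting it together: [[marsh [river stone]] [[noon hound] wheel]].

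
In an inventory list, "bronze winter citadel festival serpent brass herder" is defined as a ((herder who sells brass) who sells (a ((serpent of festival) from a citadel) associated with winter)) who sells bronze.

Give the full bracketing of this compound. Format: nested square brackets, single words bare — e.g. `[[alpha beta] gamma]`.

[bronze [[winter [citadel [festival serpent]]] [brass herder]]]

Whole compound: head "herder" (specifically "winter citadel festival serpent brass herder"), modifier "bronze".
Within "winter citadel festival serpent brass herder", the head is "herder" (specifically "brass herder") and the modifier is "winter citadel festival serpent".
Within "winter citadel festival serpent", the head is "serpent" (specifically "citadel festival serpent") and the modifier is "winter".
Within "citadel festival serpent", the head is "serpent" (specifically "festival serpent") and the modifier is "citadel".
Within "festival serpent", the head is "serpent" and the modifier is "festival".
Within "brass herder", the head is "herder" and the modifier is "brass".
So the structure is [bronze [[winter [citadel [festival serpent]]] [brass herder]]].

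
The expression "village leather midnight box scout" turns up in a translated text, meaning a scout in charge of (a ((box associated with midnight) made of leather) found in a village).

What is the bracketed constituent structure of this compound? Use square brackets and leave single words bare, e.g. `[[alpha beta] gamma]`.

[[village [leather [midnight box]]] scout]

Whole compound: head "scout", modifier "village leather midnight box".
Inside "village leather midnight box": head "box" (specifically "leather midnight box"), modifier "village".
Inside "leather midnight box": head "box" (specifically "midnight box"), modifier "leather".
Inside "midnight box": head "box", modifier "midnight".
So the structure is [[village [leather [midnight box]]] scout].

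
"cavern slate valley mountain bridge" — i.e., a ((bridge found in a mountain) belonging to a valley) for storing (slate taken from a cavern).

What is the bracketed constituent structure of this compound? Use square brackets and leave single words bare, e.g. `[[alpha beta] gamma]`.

Overall it is a kind of bridge (specifically "valley mountain bridge"); the modifier is "cavern slate".
"cavern slate" → head "slate", modifier "cavern".
"valley mountain bridge" → head "bridge" (specifically "mountain bridge"), modifier "valley".
"mountain bridge" → head "bridge", modifier "mountain".
So the structure is [[cavern slate] [valley [mountain bridge]]].

[[cavern slate] [valley [mountain bridge]]]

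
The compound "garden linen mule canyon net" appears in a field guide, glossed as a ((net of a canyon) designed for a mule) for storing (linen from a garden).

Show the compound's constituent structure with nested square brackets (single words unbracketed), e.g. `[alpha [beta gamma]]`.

Overall it is a kind of net (specifically "mule canyon net"); the modifier is "garden linen".
"garden linen" → head "linen", modifier "garden".
"mule canyon net" → head "net" (specifically "canyon net"), modifier "mule".
"canyon net" → head "net", modifier "canyon".
Assembled: [[garden linen] [mule [canyon net]]].

[[garden linen] [mule [canyon net]]]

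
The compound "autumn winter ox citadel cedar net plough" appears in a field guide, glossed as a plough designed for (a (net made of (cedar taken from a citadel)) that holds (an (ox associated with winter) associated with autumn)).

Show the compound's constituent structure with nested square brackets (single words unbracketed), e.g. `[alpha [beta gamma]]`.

At the top level: head "plough"; modifier "autumn winter ox citadel cedar net".
Inside "autumn winter ox citadel cedar net": head "net" (specifically "citadel cedar net"), modifier "autumn winter ox".
Inside "autumn winter ox": head "ox" (specifically "winter ox"), modifier "autumn".
Inside "winter ox": head "ox", modifier "winter".
Inside "citadel cedar net": head "net", modifier "citadel cedar".
Inside "citadel cedar": head "cedar", modifier "citadel".
So the structure is [[[autumn [winter ox]] [[citadel cedar] net]] plough].

[[[autumn [winter ox]] [[citadel cedar] net]] plough]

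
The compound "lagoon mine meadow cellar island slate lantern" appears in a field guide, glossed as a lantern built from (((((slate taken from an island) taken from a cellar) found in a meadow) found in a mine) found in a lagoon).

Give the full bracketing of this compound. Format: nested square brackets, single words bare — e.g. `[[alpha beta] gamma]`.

[[lagoon [mine [meadow [cellar [island slate]]]]] lantern]

The outermost head in the paraphrase is "lantern", modified by "lagoon mine meadow cellar island slate".
Inside "lagoon mine meadow cellar island slate": head "slate" (specifically "mine meadow cellar island slate"), modifier "lagoon".
Inside "mine meadow cellar island slate": head "slate" (specifically "meadow cellar island slate"), modifier "mine".
Inside "meadow cellar island slate": head "slate" (specifically "cellar island slate"), modifier "meadow".
Inside "cellar island slate": head "slate" (specifically "island slate"), modifier "cellar".
Inside "island slate": head "slate", modifier "island".
Assembled: [[lagoon [mine [meadow [cellar [island slate]]]]] lantern].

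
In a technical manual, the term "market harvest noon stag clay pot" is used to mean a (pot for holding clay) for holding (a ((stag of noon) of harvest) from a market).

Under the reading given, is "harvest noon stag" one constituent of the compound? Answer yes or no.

yes

The paraphrase groups the words so that "harvest noon stag" is one unit: it corresponds to a single parenthesized sub-phrase.
The full structure is [[market [harvest [noon stag]]] [clay pot]], in which [harvest noon stag] is a constituent.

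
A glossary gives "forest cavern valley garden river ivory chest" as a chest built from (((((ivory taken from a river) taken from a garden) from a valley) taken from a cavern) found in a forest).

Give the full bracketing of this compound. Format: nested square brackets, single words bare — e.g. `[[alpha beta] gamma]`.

[[forest [cavern [valley [garden [river ivory]]]]] chest]

Whole compound: head "chest", modifier "forest cavern valley garden river ivory".
Inside "forest cavern valley garden river ivory": head "ivory" (specifically "cavern valley garden river ivory"), modifier "forest".
Inside "cavern valley garden river ivory": head "ivory" (specifically "valley garden river ivory"), modifier "cavern".
Inside "valley garden river ivory": head "ivory" (specifically "garden river ivory"), modifier "valley".
Inside "garden river ivory": head "ivory" (specifically "river ivory"), modifier "garden".
Inside "river ivory": head "ivory", modifier "river".
Assembled: [[forest [cavern [valley [garden [river ivory]]]]] chest].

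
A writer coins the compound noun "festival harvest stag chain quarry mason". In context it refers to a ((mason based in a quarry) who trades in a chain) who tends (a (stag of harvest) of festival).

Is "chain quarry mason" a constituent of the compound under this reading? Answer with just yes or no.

yes

The paraphrase groups the words so that "chain quarry mason" is one unit: it corresponds to a single parenthesized sub-phrase.
The full structure is [[festival [harvest stag]] [chain [quarry mason]]], in which [chain quarry mason] is a constituent.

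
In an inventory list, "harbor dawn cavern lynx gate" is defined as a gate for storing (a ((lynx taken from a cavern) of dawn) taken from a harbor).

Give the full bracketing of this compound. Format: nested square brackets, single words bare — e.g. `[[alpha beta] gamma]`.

The outermost head in the paraphrase is "gate", modified by "harbor dawn cavern lynx".
"harbor dawn cavern lynx" → head "lynx" (specifically "dawn cavern lynx"), modifier "harbor".
"dawn cavern lynx" → head "lynx" (specifically "cavern lynx"), modifier "dawn".
"cavern lynx" → head "lynx", modifier "cavern".
Assembled: [[harbor [dawn [cavern lynx]]] gate].

[[harbor [dawn [cavern lynx]]] gate]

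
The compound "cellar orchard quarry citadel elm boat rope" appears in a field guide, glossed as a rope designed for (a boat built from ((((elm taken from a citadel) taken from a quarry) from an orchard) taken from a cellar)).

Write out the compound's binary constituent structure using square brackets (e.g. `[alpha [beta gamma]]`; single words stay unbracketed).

At the top level: head "rope"; modifier "cellar orchard quarry citadel elm boat".
"cellar orchard quarry citadel elm boat" → head "boat", modifier "cellar orchard quarry citadel elm".
"cellar orchard quarry citadel elm" → head "elm" (specifically "orchard quarry citadel elm"), modifier "cellar".
"orchard quarry citadel elm" → head "elm" (specifically "quarry citadel elm"), modifier "orchard".
"quarry citadel elm" → head "elm" (specifically "citadel elm"), modifier "quarry".
"citadel elm" → head "elm", modifier "citadel".
Assembled: [[[cellar [orchard [quarry [citadel elm]]]] boat] rope].

[[[cellar [orchard [quarry [citadel elm]]]] boat] rope]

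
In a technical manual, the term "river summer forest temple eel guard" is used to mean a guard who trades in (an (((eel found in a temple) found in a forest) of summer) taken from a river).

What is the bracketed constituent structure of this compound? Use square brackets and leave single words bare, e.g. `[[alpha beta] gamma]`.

Whole compound: head "guard", modifier "river summer forest temple eel".
Inside "river summer forest temple eel": head "eel" (specifically "summer forest temple eel"), modifier "river".
Inside "summer forest temple eel": head "eel" (specifically "forest temple eel"), modifier "summer".
Inside "forest temple eel": head "eel" (specifically "temple eel"), modifier "forest".
Inside "temple eel": head "eel", modifier "temple".
Assembled: [[river [summer [forest [temple eel]]]] guard].

[[river [summer [forest [temple eel]]]] guard]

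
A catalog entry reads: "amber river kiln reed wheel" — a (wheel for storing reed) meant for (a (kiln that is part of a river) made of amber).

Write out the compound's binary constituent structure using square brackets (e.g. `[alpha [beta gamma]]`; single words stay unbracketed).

The outermost head in the paraphrase is "wheel" (specifically "reed wheel"), modified by "amber river kiln".
Inside "amber river kiln": head "kiln" (specifically "river kiln"), modifier "amber".
Inside "river kiln": head "kiln", modifier "river".
Inside "reed wheel": head "wheel", modifier "reed".
Assembled: [[amber [river kiln]] [reed wheel]].

[[amber [river kiln]] [reed wheel]]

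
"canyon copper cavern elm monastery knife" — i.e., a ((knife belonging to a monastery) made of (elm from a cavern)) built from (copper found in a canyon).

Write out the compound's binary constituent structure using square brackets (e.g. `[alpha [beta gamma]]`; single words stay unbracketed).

[[canyon copper] [[cavern elm] [monastery knife]]]

At the top level: head "knife" (specifically "cavern elm monastery knife"); modifier "canyon copper".
Inside "canyon copper": head "copper", modifier "canyon".
Inside "cavern elm monastery knife": head "knife" (specifically "monastery knife"), modifier "cavern elm".
Inside "cavern elm": head "elm", modifier "cavern".
Inside "monastery knife": head "knife", modifier "monastery".
Putting it together: [[canyon copper] [[cavern elm] [monastery knife]]].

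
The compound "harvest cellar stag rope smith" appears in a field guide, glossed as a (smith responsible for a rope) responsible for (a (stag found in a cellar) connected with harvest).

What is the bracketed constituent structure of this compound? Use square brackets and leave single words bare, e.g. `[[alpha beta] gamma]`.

[[harvest [cellar stag]] [rope smith]]

Overall it is a kind of smith (specifically "rope smith"); the modifier is "harvest cellar stag".
Inside "harvest cellar stag": head "stag" (specifically "cellar stag"), modifier "harvest".
Inside "cellar stag": head "stag", modifier "cellar".
Inside "rope smith": head "smith", modifier "rope".
So the structure is [[harvest [cellar stag]] [rope smith]].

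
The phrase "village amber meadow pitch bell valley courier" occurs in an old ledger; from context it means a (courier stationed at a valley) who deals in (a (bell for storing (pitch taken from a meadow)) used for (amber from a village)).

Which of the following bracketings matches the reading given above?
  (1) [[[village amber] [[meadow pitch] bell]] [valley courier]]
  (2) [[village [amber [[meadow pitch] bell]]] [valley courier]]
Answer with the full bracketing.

The paraphrase's head is the "courier" part ("valley courier"); its modifier is "village amber meadow pitch bell".
That top-level split, carried through the inner groups, gives [[[village amber] [[meadow pitch] bell]] [valley courier]].

[[[village amber] [[meadow pitch] bell]] [valley courier]]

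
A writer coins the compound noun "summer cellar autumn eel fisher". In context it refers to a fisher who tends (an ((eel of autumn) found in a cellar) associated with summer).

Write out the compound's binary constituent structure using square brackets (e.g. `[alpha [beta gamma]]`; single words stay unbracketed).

[[summer [cellar [autumn eel]]] fisher]

At the top level: head "fisher"; modifier "summer cellar autumn eel".
Inside "summer cellar autumn eel": head "eel" (specifically "cellar autumn eel"), modifier "summer".
Inside "cellar autumn eel": head "eel" (specifically "autumn eel"), modifier "cellar".
Inside "autumn eel": head "eel", modifier "autumn".
Putting it together: [[summer [cellar [autumn eel]]] fisher].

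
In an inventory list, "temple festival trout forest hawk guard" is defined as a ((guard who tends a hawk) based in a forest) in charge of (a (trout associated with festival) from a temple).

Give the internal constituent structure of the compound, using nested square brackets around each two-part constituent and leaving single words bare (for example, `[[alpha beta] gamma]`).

At the top level: head "guard" (specifically "forest hawk guard"); modifier "temple festival trout".
Within "temple festival trout", the head is "trout" (specifically "festival trout") and the modifier is "temple".
Within "festival trout", the head is "trout" and the modifier is "festival".
Within "forest hawk guard", the head is "guard" (specifically "hawk guard") and the modifier is "forest".
Within "hawk guard", the head is "guard" and the modifier is "hawk".
Putting it together: [[temple [festival trout]] [forest [hawk guard]]].

[[temple [festival trout]] [forest [hawk guard]]]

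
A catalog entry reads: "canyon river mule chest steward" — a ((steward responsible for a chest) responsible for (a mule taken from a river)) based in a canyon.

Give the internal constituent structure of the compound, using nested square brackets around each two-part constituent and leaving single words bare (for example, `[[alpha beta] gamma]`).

Whole compound: head "steward" (specifically "river mule chest steward"), modifier "canyon".
"river mule chest steward" → head "steward" (specifically "chest steward"), modifier "river mule".
"river mule" → head "mule", modifier "river".
"chest steward" → head "steward", modifier "chest".
Assembled: [canyon [[river mule] [chest steward]]].

[canyon [[river mule] [chest steward]]]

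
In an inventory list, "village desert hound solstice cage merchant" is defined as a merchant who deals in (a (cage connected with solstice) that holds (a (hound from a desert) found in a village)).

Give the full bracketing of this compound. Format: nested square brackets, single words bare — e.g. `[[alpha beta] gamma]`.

Overall it is a kind of merchant; the modifier is "village desert hound solstice cage".
Inside "village desert hound solstice cage": head "cage" (specifically "solstice cage"), modifier "village desert hound".
Inside "village desert hound": head "hound" (specifically "desert hound"), modifier "village".
Inside "desert hound": head "hound", modifier "desert".
Inside "solstice cage": head "cage", modifier "solstice".
So the structure is [[[village [desert hound]] [solstice cage]] merchant].

[[[village [desert hound]] [solstice cage]] merchant]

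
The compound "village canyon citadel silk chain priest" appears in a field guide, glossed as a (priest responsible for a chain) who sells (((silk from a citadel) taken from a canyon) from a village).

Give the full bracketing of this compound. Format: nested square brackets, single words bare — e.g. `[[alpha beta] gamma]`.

[[village [canyon [citadel silk]]] [chain priest]]

At the top level: head "priest" (specifically "chain priest"); modifier "village canyon citadel silk".
"village canyon citadel silk" → head "silk" (specifically "canyon citadel silk"), modifier "village".
"canyon citadel silk" → head "silk" (specifically "citadel silk"), modifier "canyon".
"citadel silk" → head "silk", modifier "citadel".
"chain priest" → head "priest", modifier "chain".
Assembled: [[village [canyon [citadel silk]]] [chain priest]].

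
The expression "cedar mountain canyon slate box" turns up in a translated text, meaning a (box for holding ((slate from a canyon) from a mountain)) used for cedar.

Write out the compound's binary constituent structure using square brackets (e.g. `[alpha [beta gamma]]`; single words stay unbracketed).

Overall it is a kind of box (specifically "mountain canyon slate box"); the modifier is "cedar".
Inside "mountain canyon slate box": head "box", modifier "mountain canyon slate".
Inside "mountain canyon slate": head "slate" (specifically "canyon slate"), modifier "mountain".
Inside "canyon slate": head "slate", modifier "canyon".
Putting it together: [cedar [[mountain [canyon slate]] box]].

[cedar [[mountain [canyon slate]] box]]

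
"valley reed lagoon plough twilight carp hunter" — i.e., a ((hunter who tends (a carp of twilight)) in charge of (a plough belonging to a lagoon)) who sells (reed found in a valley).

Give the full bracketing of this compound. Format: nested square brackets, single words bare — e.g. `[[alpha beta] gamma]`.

Whole compound: head "hunter" (specifically "lagoon plough twilight carp hunter"), modifier "valley reed".
Within "valley reed", the head is "reed" and the modifier is "valley".
Within "lagoon plough twilight carp hunter", the head is "hunter" (specifically "twilight carp hunter") and the modifier is "lagoon plough".
Within "lagoon plough", the head is "plough" and the modifier is "lagoon".
Within "twilight carp hunter", the head is "hunter" and the modifier is "twilight carp".
Within "twilight carp", the head is "carp" and the modifier is "twilight".
Putting it together: [[valley reed] [[lagoon plough] [[twilight carp] hunter]]].

[[valley reed] [[lagoon plough] [[twilight carp] hunter]]]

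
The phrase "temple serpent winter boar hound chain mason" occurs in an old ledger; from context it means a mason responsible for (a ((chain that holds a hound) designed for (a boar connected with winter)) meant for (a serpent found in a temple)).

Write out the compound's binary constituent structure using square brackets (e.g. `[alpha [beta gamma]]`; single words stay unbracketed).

Whole compound: head "mason", modifier "temple serpent winter boar hound chain".
Within "temple serpent winter boar hound chain", the head is "chain" (specifically "winter boar hound chain") and the modifier is "temple serpent".
Within "temple serpent", the head is "serpent" and the modifier is "temple".
Within "winter boar hound chain", the head is "chain" (specifically "hound chain") and the modifier is "winter boar".
Within "winter boar", the head is "boar" and the modifier is "winter".
Within "hound chain", the head is "chain" and the modifier is "hound".
Putting it together: [[[temple serpent] [[winter boar] [hound chain]]] mason].

[[[temple serpent] [[winter boar] [hound chain]]] mason]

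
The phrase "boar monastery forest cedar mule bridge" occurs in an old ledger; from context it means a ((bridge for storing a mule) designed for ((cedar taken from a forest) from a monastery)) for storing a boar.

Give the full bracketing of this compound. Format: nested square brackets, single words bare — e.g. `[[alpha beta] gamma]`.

Whole compound: head "bridge" (specifically "monastery forest cedar mule bridge"), modifier "boar".
"monastery forest cedar mule bridge" → head "bridge" (specifically "mule bridge"), modifier "monastery forest cedar".
"monastery forest cedar" → head "cedar" (specifically "forest cedar"), modifier "monastery".
"forest cedar" → head "cedar", modifier "forest".
"mule bridge" → head "bridge", modifier "mule".
Putting it together: [boar [[monastery [forest cedar]] [mule bridge]]].

[boar [[monastery [forest cedar]] [mule bridge]]]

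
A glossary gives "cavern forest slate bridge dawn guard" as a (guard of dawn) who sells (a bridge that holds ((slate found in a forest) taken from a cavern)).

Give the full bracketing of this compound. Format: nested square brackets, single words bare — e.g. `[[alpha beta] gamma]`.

[[[cavern [forest slate]] bridge] [dawn guard]]

At the top level: head "guard" (specifically "dawn guard"); modifier "cavern forest slate bridge".
Within "cavern forest slate bridge", the head is "bridge" and the modifier is "cavern forest slate".
Within "cavern forest slate", the head is "slate" (specifically "forest slate") and the modifier is "cavern".
Within "forest slate", the head is "slate" and the modifier is "forest".
Within "dawn guard", the head is "guard" and the modifier is "dawn".
So the structure is [[[cavern [forest slate]] bridge] [dawn guard]].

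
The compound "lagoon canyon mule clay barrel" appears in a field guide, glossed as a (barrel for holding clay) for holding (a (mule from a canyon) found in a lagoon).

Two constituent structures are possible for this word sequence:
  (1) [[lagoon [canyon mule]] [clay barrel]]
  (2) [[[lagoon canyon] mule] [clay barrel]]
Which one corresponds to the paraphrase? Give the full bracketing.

The paraphrase's head is the "barrel" part ("clay barrel"); its modifier is "lagoon canyon mule".
That top-level split, carried through the inner groups, gives [[lagoon [canyon mule]] [clay barrel]].

[[lagoon [canyon mule]] [clay barrel]]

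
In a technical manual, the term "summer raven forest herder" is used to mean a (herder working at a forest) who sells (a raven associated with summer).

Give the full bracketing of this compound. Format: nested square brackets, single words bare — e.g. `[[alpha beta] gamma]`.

The outermost head in the paraphrase is "herder" (specifically "forest herder"), modified by "summer raven".
Inside "summer raven": head "raven", modifier "summer".
Inside "forest herder": head "herder", modifier "forest".
So the structure is [[summer raven] [forest herder]].

[[summer raven] [forest herder]]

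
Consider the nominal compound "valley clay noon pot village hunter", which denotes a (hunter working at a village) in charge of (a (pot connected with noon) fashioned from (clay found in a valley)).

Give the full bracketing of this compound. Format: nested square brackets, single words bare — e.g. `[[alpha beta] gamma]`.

Overall it is a kind of hunter (specifically "village hunter"); the modifier is "valley clay noon pot".
Within "valley clay noon pot", the head is "pot" (specifically "noon pot") and the modifier is "valley clay".
Within "valley clay", the head is "clay" and the modifier is "valley".
Within "noon pot", the head is "pot" and the modifier is "noon".
Within "village hunter", the head is "hunter" and the modifier is "village".
Putting it together: [[[valley clay] [noon pot]] [village hunter]].

[[[valley clay] [noon pot]] [village hunter]]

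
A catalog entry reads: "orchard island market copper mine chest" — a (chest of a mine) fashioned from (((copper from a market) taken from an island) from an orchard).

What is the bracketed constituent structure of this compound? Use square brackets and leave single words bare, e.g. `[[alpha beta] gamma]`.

[[orchard [island [market copper]]] [mine chest]]

Overall it is a kind of chest (specifically "mine chest"); the modifier is "orchard island market copper".
"orchard island market copper" → head "copper" (specifically "island market copper"), modifier "orchard".
"island market copper" → head "copper" (specifically "market copper"), modifier "island".
"market copper" → head "copper", modifier "market".
"mine chest" → head "chest", modifier "mine".
Assembled: [[orchard [island [market copper]]] [mine chest]].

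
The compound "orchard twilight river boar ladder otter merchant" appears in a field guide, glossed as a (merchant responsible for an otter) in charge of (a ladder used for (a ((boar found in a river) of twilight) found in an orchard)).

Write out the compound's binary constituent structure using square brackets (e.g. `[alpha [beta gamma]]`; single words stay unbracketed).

[[[orchard [twilight [river boar]]] ladder] [otter merchant]]

The outermost head in the paraphrase is "merchant" (specifically "otter merchant"), modified by "orchard twilight river boar ladder".
"orchard twilight river boar ladder" → head "ladder", modifier "orchard twilight river boar".
"orchard twilight river boar" → head "boar" (specifically "twilight river boar"), modifier "orchard".
"twilight river boar" → head "boar" (specifically "river boar"), modifier "twilight".
"river boar" → head "boar", modifier "river".
"otter merchant" → head "merchant", modifier "otter".
So the structure is [[[orchard [twilight [river boar]]] ladder] [otter merchant]].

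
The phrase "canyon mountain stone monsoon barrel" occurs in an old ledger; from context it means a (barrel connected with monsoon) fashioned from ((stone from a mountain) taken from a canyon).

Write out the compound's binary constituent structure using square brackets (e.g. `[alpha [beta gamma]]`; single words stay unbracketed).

[[canyon [mountain stone]] [monsoon barrel]]

The outermost head in the paraphrase is "barrel" (specifically "monsoon barrel"), modified by "canyon mountain stone".
Inside "canyon mountain stone": head "stone" (specifically "mountain stone"), modifier "canyon".
Inside "mountain stone": head "stone", modifier "mountain".
Inside "monsoon barrel": head "barrel", modifier "monsoon".
Assembled: [[canyon [mountain stone]] [monsoon barrel]].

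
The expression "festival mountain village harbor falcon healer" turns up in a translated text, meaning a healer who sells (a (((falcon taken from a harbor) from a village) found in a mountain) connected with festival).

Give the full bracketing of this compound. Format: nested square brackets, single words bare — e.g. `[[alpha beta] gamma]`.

[[festival [mountain [village [harbor falcon]]]] healer]

The outermost head in the paraphrase is "healer", modified by "festival mountain village harbor falcon".
Within "festival mountain village harbor falcon", the head is "falcon" (specifically "mountain village harbor falcon") and the modifier is "festival".
Within "mountain village harbor falcon", the head is "falcon" (specifically "village harbor falcon") and the modifier is "mountain".
Within "village harbor falcon", the head is "falcon" (specifically "harbor falcon") and the modifier is "village".
Within "harbor falcon", the head is "falcon" and the modifier is "harbor".
So the structure is [[festival [mountain [village [harbor falcon]]]] healer].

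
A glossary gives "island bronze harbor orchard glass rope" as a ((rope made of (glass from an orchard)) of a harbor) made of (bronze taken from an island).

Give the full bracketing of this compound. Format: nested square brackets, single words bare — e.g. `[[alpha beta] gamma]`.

[[island bronze] [harbor [[orchard glass] rope]]]

Overall it is a kind of rope (specifically "harbor orchard glass rope"); the modifier is "island bronze".
Within "island bronze", the head is "bronze" and the modifier is "island".
Within "harbor orchard glass rope", the head is "rope" (specifically "orchard glass rope") and the modifier is "harbor".
Within "orchard glass rope", the head is "rope" and the modifier is "orchard glass".
Within "orchard glass", the head is "glass" and the modifier is "orchard".
Putting it together: [[island bronze] [harbor [[orchard glass] rope]]].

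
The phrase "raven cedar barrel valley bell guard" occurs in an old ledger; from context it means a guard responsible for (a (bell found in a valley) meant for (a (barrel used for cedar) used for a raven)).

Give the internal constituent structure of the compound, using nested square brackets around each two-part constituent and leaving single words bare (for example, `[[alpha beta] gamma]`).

Whole compound: head "guard", modifier "raven cedar barrel valley bell".
"raven cedar barrel valley bell" → head "bell" (specifically "valley bell"), modifier "raven cedar barrel".
"raven cedar barrel" → head "barrel" (specifically "cedar barrel"), modifier "raven".
"cedar barrel" → head "barrel", modifier "cedar".
"valley bell" → head "bell", modifier "valley".
Putting it together: [[[raven [cedar barrel]] [valley bell]] guard].

[[[raven [cedar barrel]] [valley bell]] guard]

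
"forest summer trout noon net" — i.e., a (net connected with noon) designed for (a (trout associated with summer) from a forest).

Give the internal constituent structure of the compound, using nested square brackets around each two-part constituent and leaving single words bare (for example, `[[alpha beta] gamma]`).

[[forest [summer trout]] [noon net]]

Whole compound: head "net" (specifically "noon net"), modifier "forest summer trout".
Inside "forest summer trout": head "trout" (specifically "summer trout"), modifier "forest".
Inside "summer trout": head "trout", modifier "summer".
Inside "noon net": head "net", modifier "noon".
Putting it together: [[forest [summer trout]] [noon net]].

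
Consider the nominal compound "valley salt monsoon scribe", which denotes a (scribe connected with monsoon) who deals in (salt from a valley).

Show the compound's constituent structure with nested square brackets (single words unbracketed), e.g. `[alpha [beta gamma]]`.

[[valley salt] [monsoon scribe]]

Overall it is a kind of scribe (specifically "monsoon scribe"); the modifier is "valley salt".
Inside "valley salt": head "salt", modifier "valley".
Inside "monsoon scribe": head "scribe", modifier "monsoon".
Assembled: [[valley salt] [monsoon scribe]].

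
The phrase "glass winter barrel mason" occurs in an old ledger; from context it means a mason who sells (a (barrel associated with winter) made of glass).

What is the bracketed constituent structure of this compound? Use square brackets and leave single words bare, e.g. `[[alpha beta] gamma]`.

The outermost head in the paraphrase is "mason", modified by "glass winter barrel".
"glass winter barrel" → head "barrel" (specifically "winter barrel"), modifier "glass".
"winter barrel" → head "barrel", modifier "winter".
Assembled: [[glass [winter barrel]] mason].

[[glass [winter barrel]] mason]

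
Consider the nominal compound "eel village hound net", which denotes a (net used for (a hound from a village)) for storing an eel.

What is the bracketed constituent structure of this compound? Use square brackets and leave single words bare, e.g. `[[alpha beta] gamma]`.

[eel [[village hound] net]]

At the top level: head "net" (specifically "village hound net"); modifier "eel".
"village hound net" → head "net", modifier "village hound".
"village hound" → head "hound", modifier "village".
So the structure is [eel [[village hound] net]].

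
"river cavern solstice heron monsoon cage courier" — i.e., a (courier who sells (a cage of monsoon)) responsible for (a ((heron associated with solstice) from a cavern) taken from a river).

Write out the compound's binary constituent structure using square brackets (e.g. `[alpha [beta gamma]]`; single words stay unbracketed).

The outermost head in the paraphrase is "courier" (specifically "monsoon cage courier"), modified by "river cavern solstice heron".
"river cavern solstice heron" → head "heron" (specifically "cavern solstice heron"), modifier "river".
"cavern solstice heron" → head "heron" (specifically "solstice heron"), modifier "cavern".
"solstice heron" → head "heron", modifier "solstice".
"monsoon cage courier" → head "courier", modifier "monsoon cage".
"monsoon cage" → head "cage", modifier "monsoon".
So the structure is [[river [cavern [solstice heron]]] [[monsoon cage] courier]].

[[river [cavern [solstice heron]]] [[monsoon cage] courier]]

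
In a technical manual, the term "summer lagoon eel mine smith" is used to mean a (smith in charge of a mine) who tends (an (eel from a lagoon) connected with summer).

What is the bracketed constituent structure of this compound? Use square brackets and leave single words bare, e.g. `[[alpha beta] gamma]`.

[[summer [lagoon eel]] [mine smith]]

Whole compound: head "smith" (specifically "mine smith"), modifier "summer lagoon eel".
Within "summer lagoon eel", the head is "eel" (specifically "lagoon eel") and the modifier is "summer".
Within "lagoon eel", the head is "eel" and the modifier is "lagoon".
Within "mine smith", the head is "smith" and the modifier is "mine".
Putting it together: [[summer [lagoon eel]] [mine smith]].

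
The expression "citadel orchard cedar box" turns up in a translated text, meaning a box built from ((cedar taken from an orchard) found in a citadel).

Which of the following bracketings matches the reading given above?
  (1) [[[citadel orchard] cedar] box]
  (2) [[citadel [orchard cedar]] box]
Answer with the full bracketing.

[[citadel [orchard cedar]] box]

The paraphrase's head is the "box" part ("box"); its modifier is "citadel orchard cedar".
That top-level split, carried through the inner groups, gives [[citadel [orchard cedar]] box].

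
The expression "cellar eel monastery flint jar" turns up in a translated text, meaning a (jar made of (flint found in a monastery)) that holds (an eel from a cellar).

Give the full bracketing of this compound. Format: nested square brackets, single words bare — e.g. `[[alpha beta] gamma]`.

The outermost head in the paraphrase is "jar" (specifically "monastery flint jar"), modified by "cellar eel".
"cellar eel" → head "eel", modifier "cellar".
"monastery flint jar" → head "jar", modifier "monastery flint".
"monastery flint" → head "flint", modifier "monastery".
So the structure is [[cellar eel] [[monastery flint] jar]].

[[cellar eel] [[monastery flint] jar]]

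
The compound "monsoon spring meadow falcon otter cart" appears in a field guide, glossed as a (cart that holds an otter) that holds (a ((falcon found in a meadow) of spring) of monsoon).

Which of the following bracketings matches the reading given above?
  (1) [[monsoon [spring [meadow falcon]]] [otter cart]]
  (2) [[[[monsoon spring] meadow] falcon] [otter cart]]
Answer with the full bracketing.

[[monsoon [spring [meadow falcon]]] [otter cart]]

The paraphrase's head is the "cart" part ("otter cart"); its modifier is "monsoon spring meadow falcon".
That top-level split, carried through the inner groups, gives [[monsoon [spring [meadow falcon]]] [otter cart]].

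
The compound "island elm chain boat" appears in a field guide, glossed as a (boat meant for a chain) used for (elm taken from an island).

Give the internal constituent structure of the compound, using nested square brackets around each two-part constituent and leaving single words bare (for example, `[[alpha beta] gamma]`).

[[island elm] [chain boat]]

At the top level: head "boat" (specifically "chain boat"); modifier "island elm".
Inside "island elm": head "elm", modifier "island".
Inside "chain boat": head "boat", modifier "chain".
Putting it together: [[island elm] [chain boat]].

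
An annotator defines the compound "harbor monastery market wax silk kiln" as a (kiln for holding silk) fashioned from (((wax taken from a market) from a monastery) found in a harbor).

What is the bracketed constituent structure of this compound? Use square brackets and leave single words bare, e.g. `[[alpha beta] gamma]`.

The outermost head in the paraphrase is "kiln" (specifically "silk kiln"), modified by "harbor monastery market wax".
Within "harbor monastery market wax", the head is "wax" (specifically "monastery market wax") and the modifier is "harbor".
Within "monastery market wax", the head is "wax" (specifically "market wax") and the modifier is "monastery".
Within "market wax", the head is "wax" and the modifier is "market".
Within "silk kiln", the head is "kiln" and the modifier is "silk".
So the structure is [[harbor [monastery [market wax]]] [silk kiln]].

[[harbor [monastery [market wax]]] [silk kiln]]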